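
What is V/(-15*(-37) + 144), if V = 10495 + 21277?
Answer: 31772/699 ≈ 45.453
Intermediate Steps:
V = 31772
V/(-15*(-37) + 144) = 31772/(-15*(-37) + 144) = 31772/(555 + 144) = 31772/699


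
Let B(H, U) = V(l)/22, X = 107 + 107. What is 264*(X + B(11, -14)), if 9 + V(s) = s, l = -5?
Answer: 56328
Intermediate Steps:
V(s) = -9 + s
X = 214
B(H, U) = -7/11 (B(H, U) = (-9 - 5)/22 = -14*1/22 = -7/11)
264*(X + B(11, -14)) = 264*(214 - 7/11) = 264*(2347/11) = 56328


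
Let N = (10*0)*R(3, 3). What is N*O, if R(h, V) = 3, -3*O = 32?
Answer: 0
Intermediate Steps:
O = -32/3 (O = -⅓*32 = -32/3 ≈ -10.667)
N = 0 (N = (10*0)*3 = 0*3 = 0)
N*O = 0*(-32/3) = 0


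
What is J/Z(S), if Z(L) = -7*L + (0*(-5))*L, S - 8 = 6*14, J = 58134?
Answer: -29067/322 ≈ -90.270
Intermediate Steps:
S = 92 (S = 8 + 6*14 = 8 + 84 = 92)
Z(L) = -7*L (Z(L) = -7*L + 0*L = -7*L + 0 = -7*L)
J/Z(S) = 58134/((-7*92)) = 58134/(-644) = 58134*(-1/644) = -29067/322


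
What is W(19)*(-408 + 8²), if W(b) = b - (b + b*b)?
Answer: 124184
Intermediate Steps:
W(b) = -b² (W(b) = b - (b + b²) = b + (-b - b²) = -b²)
W(19)*(-408 + 8²) = (-1*19²)*(-408 + 8²) = (-1*361)*(-408 + 64) = -361*(-344) = 124184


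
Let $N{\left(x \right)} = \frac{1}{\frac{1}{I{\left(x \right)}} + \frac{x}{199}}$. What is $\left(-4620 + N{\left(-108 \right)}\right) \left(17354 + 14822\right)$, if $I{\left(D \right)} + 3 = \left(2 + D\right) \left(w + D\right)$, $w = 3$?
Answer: $- \frac{178680497231088}{1201517} \approx -1.4871 \cdot 10^{8}$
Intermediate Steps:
$I{\left(D \right)} = -3 + \left(2 + D\right) \left(3 + D\right)$
$N{\left(x \right)} = \frac{1}{\frac{1}{3 + x^{2} + 5 x} + \frac{x}{199}}$
$\left(-4620 + N{\left(-108 \right)}\right) \left(17354 + 14822\right) = \left(-4620 + \frac{199 \left(3 + \left(-108\right)^{2} + 5 \left(-108\right)\right)}{199 - 108 \left(3 + \left(-108\right)^{2} + 5 \left(-108\right)\right)}\right) \left(17354 + 14822\right) = \left(-4620 + \frac{199 \left(3 + 11664 - 540\right)}{199 - 108 \left(3 + 11664 - 540\right)}\right) 32176 = \left(-4620 + 199 \frac{1}{199 - 1201716} \cdot 11127\right) 32176 = \left(-4620 + 199 \frac{1}{-1201517} \cdot 11127\right) 32176 = \left(-4620 + 199 \left(- \frac{1}{1201517}\right) 11127\right) 32176 = \left(-4620 - \frac{2214273}{1201517}\right) 32176 = \left(- \frac{5553222813}{1201517}\right) 32176 = - \frac{178680497231088}{1201517}$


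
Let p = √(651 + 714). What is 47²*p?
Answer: 2209*√1365 ≈ 81614.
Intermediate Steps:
p = √1365 ≈ 36.946
47²*p = 47²*√1365 = 2209*√1365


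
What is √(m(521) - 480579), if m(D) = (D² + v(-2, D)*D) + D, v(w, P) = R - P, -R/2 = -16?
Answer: I*√463386 ≈ 680.72*I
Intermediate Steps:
R = 32 (R = -2*(-16) = 32)
v(w, P) = 32 - P
m(D) = D + D² + D*(32 - D) (m(D) = (D² + (32 - D)*D) + D = (D² + D*(32 - D)) + D = D + D² + D*(32 - D))
√(m(521) - 480579) = √(33*521 - 480579) = √(17193 - 480579) = √(-463386) = I*√463386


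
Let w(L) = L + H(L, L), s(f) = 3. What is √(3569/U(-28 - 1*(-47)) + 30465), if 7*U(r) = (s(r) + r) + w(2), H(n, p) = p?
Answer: √21243898/26 ≈ 177.27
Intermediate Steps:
w(L) = 2*L (w(L) = L + L = 2*L)
U(r) = 1 + r/7 (U(r) = ((3 + r) + 2*2)/7 = ((3 + r) + 4)/7 = (7 + r)/7 = 1 + r/7)
√(3569/U(-28 - 1*(-47)) + 30465) = √(3569/(1 + (-28 - 1*(-47))/7) + 30465) = √(3569/(1 + (-28 + 47)/7) + 30465) = √(3569/(1 + (⅐)*19) + 30465) = √(3569/(1 + 19/7) + 30465) = √(3569/(26/7) + 30465) = √(3569*(7/26) + 30465) = √(24983/26 + 30465) = √(817073/26) = √21243898/26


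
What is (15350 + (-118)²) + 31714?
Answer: 60988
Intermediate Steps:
(15350 + (-118)²) + 31714 = (15350 + 13924) + 31714 = 29274 + 31714 = 60988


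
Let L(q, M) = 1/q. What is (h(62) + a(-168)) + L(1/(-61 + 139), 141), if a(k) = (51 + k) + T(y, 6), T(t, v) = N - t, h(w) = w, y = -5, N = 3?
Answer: 31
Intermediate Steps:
T(t, v) = 3 - t
a(k) = 59 + k (a(k) = (51 + k) + (3 - 1*(-5)) = (51 + k) + (3 + 5) = (51 + k) + 8 = 59 + k)
(h(62) + a(-168)) + L(1/(-61 + 139), 141) = (62 + (59 - 168)) + 1/(1/(-61 + 139)) = (62 - 109) + 1/(1/78) = -47 + 1/(1/78) = -47 + 78 = 31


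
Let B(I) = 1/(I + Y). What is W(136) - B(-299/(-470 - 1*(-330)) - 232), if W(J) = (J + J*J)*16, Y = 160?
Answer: 2915833612/9781 ≈ 2.9811e+5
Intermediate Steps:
W(J) = 16*J + 16*J**2 (W(J) = (J + J**2)*16 = 16*J + 16*J**2)
B(I) = 1/(160 + I) (B(I) = 1/(I + 160) = 1/(160 + I))
W(136) - B(-299/(-470 - 1*(-330)) - 232) = 16*136*(1 + 136) - 1/(160 + (-299/(-470 - 1*(-330)) - 232)) = 16*136*137 - 1/(160 + (-299/(-470 + 330) - 232)) = 298112 - 1/(160 + (-299/(-140) - 232)) = 298112 - 1/(160 + (-299*(-1/140) - 232)) = 298112 - 1/(160 + (299/140 - 232)) = 298112 - 1/(160 - 32181/140) = 298112 - 1/(-9781/140) = 298112 - 1*(-140/9781) = 298112 + 140/9781 = 2915833612/9781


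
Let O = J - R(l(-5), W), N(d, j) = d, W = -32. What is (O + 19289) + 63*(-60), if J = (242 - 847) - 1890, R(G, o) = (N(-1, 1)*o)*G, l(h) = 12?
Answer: 12630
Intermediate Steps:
R(G, o) = -G*o (R(G, o) = (-o)*G = -G*o)
J = -2495 (J = -605 - 1890 = -2495)
O = -2879 (O = -2495 - (-1)*12*(-32) = -2495 - 1*384 = -2495 - 384 = -2879)
(O + 19289) + 63*(-60) = (-2879 + 19289) + 63*(-60) = 16410 - 3780 = 12630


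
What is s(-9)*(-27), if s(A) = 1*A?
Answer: 243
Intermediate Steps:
s(A) = A
s(-9)*(-27) = -9*(-27) = 243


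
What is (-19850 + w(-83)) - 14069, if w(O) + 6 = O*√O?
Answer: -33925 - 83*I*√83 ≈ -33925.0 - 756.17*I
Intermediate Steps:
w(O) = -6 + O^(3/2) (w(O) = -6 + O*√O = -6 + O^(3/2))
(-19850 + w(-83)) - 14069 = (-19850 + (-6 + (-83)^(3/2))) - 14069 = (-19850 + (-6 - 83*I*√83)) - 14069 = (-19856 - 83*I*√83) - 14069 = -33925 - 83*I*√83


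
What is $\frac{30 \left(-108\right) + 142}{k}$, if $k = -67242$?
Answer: $\frac{1549}{33621} \approx 0.046072$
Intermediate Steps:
$\frac{30 \left(-108\right) + 142}{k} = \frac{30 \left(-108\right) + 142}{-67242} = \left(-3240 + 142\right) \left(- \frac{1}{67242}\right) = \left(-3098\right) \left(- \frac{1}{67242}\right) = \frac{1549}{33621}$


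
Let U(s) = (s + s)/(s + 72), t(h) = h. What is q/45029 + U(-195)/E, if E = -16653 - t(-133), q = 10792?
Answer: 730378367/3049904228 ≈ 0.23948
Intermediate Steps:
E = -16520 (E = -16653 - 1*(-133) = -16653 + 133 = -16520)
U(s) = 2*s/(72 + s) (U(s) = (2*s)/(72 + s) = 2*s/(72 + s))
q/45029 + U(-195)/E = 10792/45029 + (2*(-195)/(72 - 195))/(-16520) = 10792*(1/45029) + (2*(-195)/(-123))*(-1/16520) = 10792/45029 + (2*(-195)*(-1/123))*(-1/16520) = 10792/45029 + (130/41)*(-1/16520) = 10792/45029 - 13/67732 = 730378367/3049904228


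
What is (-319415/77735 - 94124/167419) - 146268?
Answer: -54389678869647/371837599 ≈ -1.4627e+5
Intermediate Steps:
(-319415/77735 - 94124/167419) - 146268 = (-319415*1/77735 - 94124*1/167419) - 146268 = (-63883/15547 - 94124/167419) - 146268 = -1736939115/371837599 - 146268 = -54389678869647/371837599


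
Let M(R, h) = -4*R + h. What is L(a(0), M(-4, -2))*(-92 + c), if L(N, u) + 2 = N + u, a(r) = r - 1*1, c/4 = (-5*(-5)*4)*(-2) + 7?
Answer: -9504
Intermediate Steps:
c = -772 (c = 4*((-5*(-5)*4)*(-2) + 7) = 4*((25*4)*(-2) + 7) = 4*(100*(-2) + 7) = 4*(-200 + 7) = 4*(-193) = -772)
M(R, h) = h - 4*R
a(r) = -1 + r (a(r) = r - 1 = -1 + r)
L(N, u) = -2 + N + u (L(N, u) = -2 + (N + u) = -2 + N + u)
L(a(0), M(-4, -2))*(-92 + c) = (-2 + (-1 + 0) + (-2 - 4*(-4)))*(-92 - 772) = (-2 - 1 + (-2 + 16))*(-864) = (-2 - 1 + 14)*(-864) = 11*(-864) = -9504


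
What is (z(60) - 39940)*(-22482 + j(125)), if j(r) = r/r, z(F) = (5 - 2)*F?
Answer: 893844560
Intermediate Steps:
z(F) = 3*F
j(r) = 1
(z(60) - 39940)*(-22482 + j(125)) = (3*60 - 39940)*(-22482 + 1) = (180 - 39940)*(-22481) = -39760*(-22481) = 893844560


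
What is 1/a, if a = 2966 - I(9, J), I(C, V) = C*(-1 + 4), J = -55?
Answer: 1/2939 ≈ 0.00034025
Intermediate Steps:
I(C, V) = 3*C (I(C, V) = C*3 = 3*C)
a = 2939 (a = 2966 - 3*9 = 2966 - 1*27 = 2966 - 27 = 2939)
1/a = 1/2939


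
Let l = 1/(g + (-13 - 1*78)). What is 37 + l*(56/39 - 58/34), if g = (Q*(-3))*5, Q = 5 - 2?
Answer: 3336395/90168 ≈ 37.002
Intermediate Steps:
Q = 3
g = -45 (g = (3*(-3))*5 = -9*5 = -45)
l = -1/136 (l = 1/(-45 + (-13 - 1*78)) = 1/(-45 + (-13 - 78)) = 1/(-45 - 91) = 1/(-136) = -1/136 ≈ -0.0073529)
37 + l*(56/39 - 58/34) = 37 - (56/39 - 58/34)/136 = 37 - (56*(1/39) - 58*1/34)/136 = 37 - (56/39 - 29/17)/136 = 37 - 1/136*(-179/663) = 37 + 179/90168 = 3336395/90168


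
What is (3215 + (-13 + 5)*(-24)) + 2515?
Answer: 5922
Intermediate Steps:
(3215 + (-13 + 5)*(-24)) + 2515 = (3215 - 8*(-24)) + 2515 = (3215 + 192) + 2515 = 3407 + 2515 = 5922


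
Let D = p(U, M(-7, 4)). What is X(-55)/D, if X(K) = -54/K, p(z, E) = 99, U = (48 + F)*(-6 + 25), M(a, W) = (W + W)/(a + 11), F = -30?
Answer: 6/605 ≈ 0.0099173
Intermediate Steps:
M(a, W) = 2*W/(11 + a) (M(a, W) = (2*W)/(11 + a) = 2*W/(11 + a))
U = 342 (U = (48 - 30)*(-6 + 25) = 18*19 = 342)
D = 99
X(-55)/D = -54/(-55)/99 = -54*(-1/55)*(1/99) = (54/55)*(1/99) = 6/605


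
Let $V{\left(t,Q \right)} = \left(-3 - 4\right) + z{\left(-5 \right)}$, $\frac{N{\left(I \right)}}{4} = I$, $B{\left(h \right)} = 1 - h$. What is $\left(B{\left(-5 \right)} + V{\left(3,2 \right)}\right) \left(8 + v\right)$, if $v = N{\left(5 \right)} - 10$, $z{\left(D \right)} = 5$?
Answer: $72$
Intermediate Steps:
$N{\left(I \right)} = 4 I$
$v = 10$ ($v = 4 \cdot 5 - 10 = 20 - 10 = 10$)
$V{\left(t,Q \right)} = -2$ ($V{\left(t,Q \right)} = \left(-3 - 4\right) + 5 = -7 + 5 = -2$)
$\left(B{\left(-5 \right)} + V{\left(3,2 \right)}\right) \left(8 + v\right) = \left(\left(1 - -5\right) - 2\right) \left(8 + 10\right) = \left(\left(1 + 5\right) - 2\right) 18 = \left(6 - 2\right) 18 = 4 \cdot 18 = 72$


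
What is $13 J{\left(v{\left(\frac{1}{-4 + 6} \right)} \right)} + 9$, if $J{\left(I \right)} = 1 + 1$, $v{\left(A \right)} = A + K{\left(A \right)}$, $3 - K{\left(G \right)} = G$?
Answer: $35$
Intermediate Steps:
$K{\left(G \right)} = 3 - G$
$v{\left(A \right)} = 3$ ($v{\left(A \right)} = A - \left(-3 + A\right) = 3$)
$J{\left(I \right)} = 2$
$13 J{\left(v{\left(\frac{1}{-4 + 6} \right)} \right)} + 9 = 13 \cdot 2 + 9 = 26 + 9 = 35$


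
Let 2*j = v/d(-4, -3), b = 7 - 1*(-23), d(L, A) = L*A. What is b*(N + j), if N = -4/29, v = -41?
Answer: -6425/116 ≈ -55.388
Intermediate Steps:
d(L, A) = A*L
b = 30 (b = 7 + 23 = 30)
j = -41/24 (j = (-41/((-3*(-4))))/2 = (-41/12)/2 = (-41*1/12)/2 = (½)*(-41/12) = -41/24 ≈ -1.7083)
N = -4/29 (N = -4*1/29 = -4/29 ≈ -0.13793)
b*(N + j) = 30*(-4/29 - 41/24) = 30*(-1285/696) = -6425/116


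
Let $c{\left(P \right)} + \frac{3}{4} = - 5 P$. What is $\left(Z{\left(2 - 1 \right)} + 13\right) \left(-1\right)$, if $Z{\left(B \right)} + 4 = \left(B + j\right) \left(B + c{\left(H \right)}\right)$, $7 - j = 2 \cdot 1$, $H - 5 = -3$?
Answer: $\frac{99}{2} \approx 49.5$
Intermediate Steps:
$H = 2$ ($H = 5 - 3 = 2$)
$j = 5$ ($j = 7 - 2 \cdot 1 = 7 - 2 = 5$)
$c{\left(P \right)} = - \frac{3}{4} - 5 P$
$Z{\left(B \right)} = -4 + \left(5 + B\right) \left(- \frac{43}{4} + B\right)$ ($Z{\left(B \right)} = -4 + \left(B + 5\right) \left(B - \frac{43}{4}\right) = -4 + \left(5 + B\right) \left(B - \frac{43}{4}\right) = -4 + \left(5 + B\right) \left(- \frac{43}{4} + B\right)$)
$\left(Z{\left(2 - 1 \right)} + 13\right) \left(-1\right) = \left(\left(- \frac{231}{4} + \left(2 - 1\right)^{2} - \frac{23 \left(2 - 1\right)}{4}\right) + 13\right) \left(-1\right) = \left(\left(- \frac{231}{4} + 1^{2} - \frac{23}{4}\right) + 13\right) \left(-1\right) = \left(\left(- \frac{231}{4} + 1 - \frac{23}{4}\right) + 13\right) \left(-1\right) = \left(- \frac{125}{2} + 13\right) \left(-1\right) = \left(- \frac{99}{2}\right) \left(-1\right) = \frac{99}{2}$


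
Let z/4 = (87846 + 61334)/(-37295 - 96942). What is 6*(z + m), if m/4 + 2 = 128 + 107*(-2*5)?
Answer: -3044853792/134237 ≈ -22683.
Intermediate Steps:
m = -3776 (m = -8 + 4*(128 + 107*(-2*5)) = -8 + 4*(128 + 107*(-10)) = -8 + 4*(128 - 1070) = -8 + 4*(-942) = -8 - 3768 = -3776)
z = -596720/134237 (z = 4*((87846 + 61334)/(-37295 - 96942)) = 4*(149180/(-134237)) = 4*(149180*(-1/134237)) = 4*(-149180/134237) = -596720/134237 ≈ -4.4453)
6*(z + m) = 6*(-596720/134237 - 3776) = 6*(-507475632/134237) = -3044853792/134237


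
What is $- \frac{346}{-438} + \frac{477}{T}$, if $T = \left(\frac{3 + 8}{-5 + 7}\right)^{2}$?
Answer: $\frac{438785}{26499} \approx 16.559$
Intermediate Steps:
$T = \frac{121}{4}$ ($T = \left(\frac{11}{2}\right)^{2} = \frac{121}{4} \approx 30.25$)
$- \frac{346}{-438} + \frac{477}{T} = - \frac{346}{-438} + \frac{477}{\frac{121}{4}} = \left(-346\right) \left(- \frac{1}{438}\right) + 477 \cdot \frac{4}{121} = \frac{173}{219} + \frac{1908}{121} = \frac{438785}{26499}$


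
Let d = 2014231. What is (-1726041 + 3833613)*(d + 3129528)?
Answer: 10840842443148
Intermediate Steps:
(-1726041 + 3833613)*(d + 3129528) = (-1726041 + 3833613)*(2014231 + 3129528) = 2107572*5143759 = 10840842443148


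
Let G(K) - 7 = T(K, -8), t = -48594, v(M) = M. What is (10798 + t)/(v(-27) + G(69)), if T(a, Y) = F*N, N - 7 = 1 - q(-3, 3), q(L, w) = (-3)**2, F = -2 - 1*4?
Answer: 18898/7 ≈ 2699.7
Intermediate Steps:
F = -6 (F = -2 - 4 = -6)
q(L, w) = 9
N = -1 (N = 7 + (1 - 1*9) = 7 + (1 - 9) = 7 - 8 = -1)
T(a, Y) = 6 (T(a, Y) = -6*(-1) = 6)
G(K) = 13 (G(K) = 7 + 6 = 13)
(10798 + t)/(v(-27) + G(69)) = (10798 - 48594)/(-27 + 13) = -37796/(-14) = -37796*(-1/14) = 18898/7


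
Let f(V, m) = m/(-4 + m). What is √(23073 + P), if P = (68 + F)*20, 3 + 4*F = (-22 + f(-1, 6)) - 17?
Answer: √24238 ≈ 155.69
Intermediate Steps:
F = -39/4 (F = -¾ + ((-22 + 6/(-4 + 6)) - 17)/4 = -¾ + ((-22 + 6/2) - 17)/4 = -¾ + ((-22 + 6*(½)) - 17)/4 = -¾ + ((-22 + 3) - 17)/4 = -¾ + (-19 - 17)/4 = -¾ + (¼)*(-36) = -¾ - 9 = -39/4 ≈ -9.7500)
P = 1165 (P = (68 - 39/4)*20 = (233/4)*20 = 1165)
√(23073 + P) = √(23073 + 1165) = √24238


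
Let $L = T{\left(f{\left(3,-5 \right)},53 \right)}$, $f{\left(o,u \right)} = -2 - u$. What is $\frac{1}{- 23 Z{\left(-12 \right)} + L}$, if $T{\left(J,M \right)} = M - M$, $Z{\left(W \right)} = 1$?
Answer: $- \frac{1}{23} \approx -0.043478$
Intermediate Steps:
$T{\left(J,M \right)} = 0$
$L = 0$
$\frac{1}{- 23 Z{\left(-12 \right)} + L} = \frac{1}{\left(-23\right) 1 + 0} = \frac{1}{-23 + 0} = \frac{1}{-23} = - \frac{1}{23}$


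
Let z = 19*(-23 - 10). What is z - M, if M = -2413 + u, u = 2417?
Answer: -631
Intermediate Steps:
M = 4 (M = -2413 + 2417 = 4)
z = -627 (z = 19*(-33) = -627)
z - M = -627 - 1*4 = -627 - 4 = -631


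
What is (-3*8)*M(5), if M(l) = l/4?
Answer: -30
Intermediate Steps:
M(l) = l/4 (M(l) = l*(¼) = l/4)
(-3*8)*M(5) = (-3*8)*((¼)*5) = -24*5/4 = -30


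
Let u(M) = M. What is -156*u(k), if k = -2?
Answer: 312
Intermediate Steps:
-156*u(k) = -156*(-2) = 312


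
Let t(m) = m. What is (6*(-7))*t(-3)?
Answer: 126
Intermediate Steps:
(6*(-7))*t(-3) = (6*(-7))*(-3) = -42*(-3) = 126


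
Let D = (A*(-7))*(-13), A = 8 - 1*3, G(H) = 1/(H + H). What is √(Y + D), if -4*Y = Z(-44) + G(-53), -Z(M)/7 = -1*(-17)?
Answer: √21786710/212 ≈ 22.017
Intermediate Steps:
G(H) = 1/(2*H)
Z(M) = -119 (Z(M) = -(-7)*(-17) = -7*17 = -119)
A = 5 (A = 8 - 3 = 5)
D = 455 (D = (5*(-7))*(-13) = -35*(-13) = 455)
Y = 12615/424 (Y = -(-119 + (½)/(-53))/4 = -(-119 + (½)*(-1/53))/4 = -(-119 - 1/106)/4 = -¼*(-12615/106) = 12615/424 ≈ 29.752)
√(Y + D) = √(12615/424 + 455) = √(205535/424) = √21786710/212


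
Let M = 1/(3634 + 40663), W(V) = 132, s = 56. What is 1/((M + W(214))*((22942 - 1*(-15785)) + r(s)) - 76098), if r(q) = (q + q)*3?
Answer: 44297/225038455809 ≈ 1.9684e-7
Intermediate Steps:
r(q) = 6*q (r(q) = (2*q)*3 = 6*q)
M = 1/44297 ≈ 2.2575e-5
1/((M + W(214))*((22942 - 1*(-15785)) + r(s)) - 76098) = 1/((1/44297 + 132)*((22942 - 1*(-15785)) + 6*56) - 76098) = 1/(5847205*((22942 + 15785) + 336)/44297 - 76098) = 1/(5847205*(38727 + 336)/44297 - 76098) = 1/((5847205/44297)*39063 - 76098) = 1/(228409368915/44297 - 76098) = 1/(225038455809/44297) = 44297/225038455809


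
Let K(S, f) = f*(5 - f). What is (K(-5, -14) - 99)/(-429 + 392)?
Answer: 365/37 ≈ 9.8649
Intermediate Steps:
(K(-5, -14) - 99)/(-429 + 392) = (-14*(5 - 1*(-14)) - 99)/(-429 + 392) = (-14*(5 + 14) - 99)/(-37) = (-14*19 - 99)*(-1/37) = (-266 - 99)*(-1/37) = -365*(-1/37) = 365/37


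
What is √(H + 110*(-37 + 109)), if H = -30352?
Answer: 4*I*√1402 ≈ 149.77*I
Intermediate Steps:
√(H + 110*(-37 + 109)) = √(-30352 + 110*(-37 + 109)) = √(-30352 + 110*72) = √(-30352 + 7920) = √(-22432) = 4*I*√1402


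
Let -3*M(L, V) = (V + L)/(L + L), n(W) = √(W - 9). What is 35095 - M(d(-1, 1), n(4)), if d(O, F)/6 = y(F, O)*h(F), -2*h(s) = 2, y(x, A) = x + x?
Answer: 210571/6 - I*√5/72 ≈ 35095.0 - 0.031056*I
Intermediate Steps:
y(x, A) = 2*x
h(s) = -1 (h(s) = -½*2 = -1)
n(W) = √(-9 + W)
d(O, F) = -12*F (d(O, F) = 6*((2*F)*(-1)) = 6*(-2*F) = -12*F)
M(L, V) = -(L + V)/(6*L) (M(L, V) = -(V + L)/(3*(L + L)) = -(L + V)/(3*(2*L)) = -(L + V)*1/(2*L)/3 = -(L + V)/(6*L))
35095 - M(d(-1, 1), n(4)) = 35095 - (-(-12) - √(-9 + 4))/(6*((-12*1))) = 35095 - (-1*(-12) - √(-5))/(6*(-12)) = 35095 - (-1)*(12 - I*√5)/(6*12) = 35095 - (-⅙ + I*√5/72) = 35095 + (⅙ - I*√5/72) = 210571/6 - I*√5/72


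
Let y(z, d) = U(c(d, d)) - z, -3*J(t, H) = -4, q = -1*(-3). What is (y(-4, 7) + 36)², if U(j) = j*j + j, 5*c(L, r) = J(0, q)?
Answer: 82373776/50625 ≈ 1627.1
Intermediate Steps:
q = 3
J(t, H) = 4/3 (J(t, H) = -⅓*(-4) = 4/3)
c(L, r) = 4/15 (c(L, r) = (⅕)*(4/3) = 4/15)
U(j) = j + j² (U(j) = j² + j = j + j²)
y(z, d) = 76/225 - z (y(z, d) = 4*(1 + 4/15)/15 - z = (4/15)*(19/15) - z = 76/225 - z)
(y(-4, 7) + 36)² = ((76/225 - 1*(-4)) + 36)² = ((76/225 + 4) + 36)² = (976/225 + 36)² = (9076/225)² = 82373776/50625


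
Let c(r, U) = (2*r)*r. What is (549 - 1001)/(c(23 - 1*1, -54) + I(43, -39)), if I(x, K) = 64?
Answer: -113/258 ≈ -0.43798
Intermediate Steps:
c(r, U) = 2*r²
(549 - 1001)/(c(23 - 1*1, -54) + I(43, -39)) = (549 - 1001)/(2*(23 - 1*1)² + 64) = -452/(2*(23 - 1)² + 64) = -452/(2*22² + 64) = -452/(2*484 + 64) = -452/(968 + 64) = -452/1032 = -452*1/1032 = -113/258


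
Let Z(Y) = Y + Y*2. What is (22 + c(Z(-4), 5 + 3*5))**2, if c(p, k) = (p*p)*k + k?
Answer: 8538084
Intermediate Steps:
Z(Y) = 3*Y (Z(Y) = Y + 2*Y = 3*Y)
c(p, k) = k + k*p**2 (c(p, k) = p**2*k + k = k*p**2 + k = k + k*p**2)
(22 + c(Z(-4), 5 + 3*5))**2 = (22 + (5 + 3*5)*(1 + (3*(-4))**2))**2 = (22 + (5 + 15)*(1 + (-12)**2))**2 = (22 + 20*(1 + 144))**2 = (22 + 20*145)**2 = (22 + 2900)**2 = 2922**2 = 8538084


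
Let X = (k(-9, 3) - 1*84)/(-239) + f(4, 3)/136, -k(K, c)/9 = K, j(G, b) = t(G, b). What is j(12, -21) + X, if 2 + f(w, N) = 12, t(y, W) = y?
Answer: 196423/16252 ≈ 12.086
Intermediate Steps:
j(G, b) = G
f(w, N) = 10 (f(w, N) = -2 + 12 = 10)
k(K, c) = -9*K
X = 1399/16252 (X = (-9*(-9) - 1*84)/(-239) + 10/136 = (81 - 84)*(-1/239) + 10*(1/136) = -3*(-1/239) + 5/68 = 3/239 + 5/68 = 1399/16252 ≈ 0.086082)
j(12, -21) + X = 12 + 1399/16252 = 196423/16252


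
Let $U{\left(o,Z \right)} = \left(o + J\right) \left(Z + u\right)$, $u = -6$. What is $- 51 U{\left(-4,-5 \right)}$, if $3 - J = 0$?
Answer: $-561$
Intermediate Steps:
$J = 3$ ($J = 3 - 0 = 3 + 0 = 3$)
$U{\left(o,Z \right)} = \left(-6 + Z\right) \left(3 + o\right)$ ($U{\left(o,Z \right)} = \left(o + 3\right) \left(Z - 6\right) = \left(3 + o\right) \left(-6 + Z\right) = \left(-6 + Z\right) \left(3 + o\right)$)
$- 51 U{\left(-4,-5 \right)} = - 51 \left(-18 - -24 + 3 \left(-5\right) - -20\right) = - 51 \left(-18 + 24 - 15 + 20\right) = \left(-51\right) 11 = -561$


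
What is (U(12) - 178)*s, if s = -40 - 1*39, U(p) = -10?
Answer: 14852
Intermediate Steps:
s = -79 (s = -40 - 39 = -79)
(U(12) - 178)*s = (-10 - 178)*(-79) = -188*(-79) = 14852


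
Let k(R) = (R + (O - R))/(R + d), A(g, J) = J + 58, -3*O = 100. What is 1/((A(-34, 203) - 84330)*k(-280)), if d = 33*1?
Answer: -247/2802300 ≈ -8.8142e-5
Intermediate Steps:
O = -100/3 (O = -⅓*100 = -100/3 ≈ -33.333)
A(g, J) = 58 + J
d = 33
k(R) = -100/(3*(33 + R)) (k(R) = (R + (-100/3 - R))/(R + 33) = -100/(3*(33 + R)))
1/((A(-34, 203) - 84330)*k(-280)) = 1/(((58 + 203) - 84330)*((-100/(99 + 3*(-280))))) = 1/((261 - 84330)*((-100/(99 - 840)))) = 1/((-84069)*((-100/(-741)))) = -1/(84069*((-100*(-1/741)))) = -1/(84069*100/741) = -1/84069*741/100 = -247/2802300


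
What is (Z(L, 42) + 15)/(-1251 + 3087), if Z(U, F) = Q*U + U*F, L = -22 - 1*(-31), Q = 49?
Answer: 139/306 ≈ 0.45425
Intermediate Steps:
L = 9 (L = -22 + 31 = 9)
Z(U, F) = 49*U + F*U (Z(U, F) = 49*U + U*F = 49*U + F*U)
(Z(L, 42) + 15)/(-1251 + 3087) = (9*(49 + 42) + 15)/(-1251 + 3087) = (9*91 + 15)/1836 = (819 + 15)*(1/1836) = 834*(1/1836) = 139/306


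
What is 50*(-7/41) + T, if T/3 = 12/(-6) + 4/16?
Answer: -2261/164 ≈ -13.787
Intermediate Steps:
T = -21/4 (T = 3*(12/(-6) + 4/16) = 3*(12*(-1/6) + 4*(1/16)) = 3*(-2 + 1/4) = 3*(-7/4) = -21/4 ≈ -5.2500)
50*(-7/41) + T = 50*(-7/41) - 21/4 = -350/41 - 21/4 = -2261/164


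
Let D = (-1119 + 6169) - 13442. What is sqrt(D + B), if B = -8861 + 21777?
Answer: 2*sqrt(1131) ≈ 67.261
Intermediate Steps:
D = -8392 (D = 5050 - 13442 = -8392)
B = 12916
sqrt(D + B) = sqrt(-8392 + 12916) = sqrt(4524) = 2*sqrt(1131)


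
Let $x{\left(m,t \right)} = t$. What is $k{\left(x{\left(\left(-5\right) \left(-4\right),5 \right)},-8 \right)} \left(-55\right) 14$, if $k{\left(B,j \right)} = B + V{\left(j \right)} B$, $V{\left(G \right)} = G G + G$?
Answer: $-219450$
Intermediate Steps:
$V{\left(G \right)} = G + G^{2}$ ($V{\left(G \right)} = G^{2} + G = G + G^{2}$)
$k{\left(B,j \right)} = B + B j \left(1 + j\right)$ ($k{\left(B,j \right)} = B + j \left(1 + j\right) B = B + B j \left(1 + j\right)$)
$k{\left(x{\left(\left(-5\right) \left(-4\right),5 \right)},-8 \right)} \left(-55\right) 14 = 5 \left(1 - 8 \left(1 - 8\right)\right) \left(-55\right) 14 = 5 \left(1 - -56\right) \left(-55\right) 14 = 5 \left(1 + 56\right) \left(-55\right) 14 = 5 \cdot 57 \left(-55\right) 14 = 285 \left(-55\right) 14 = \left(-15675\right) 14 = -219450$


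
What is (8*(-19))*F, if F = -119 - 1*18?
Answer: 20824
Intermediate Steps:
F = -137 (F = -119 - 18 = -137)
(8*(-19))*F = (8*(-19))*(-137) = -152*(-137) = 20824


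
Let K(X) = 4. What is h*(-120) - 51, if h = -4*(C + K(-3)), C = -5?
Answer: -531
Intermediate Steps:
h = 4 (h = -4*(-5 + 4) = -4*(-1) = 4)
h*(-120) - 51 = 4*(-120) - 51 = -480 - 51 = -531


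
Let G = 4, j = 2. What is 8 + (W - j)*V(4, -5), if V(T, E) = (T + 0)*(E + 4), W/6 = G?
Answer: -80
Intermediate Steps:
W = 24 (W = 6*4 = 24)
V(T, E) = T*(4 + E)
8 + (W - j)*V(4, -5) = 8 + (24 - 1*2)*(4*(4 - 5)) = 8 + (24 - 2)*(4*(-1)) = 8 + 22*(-4) = 8 - 88 = -80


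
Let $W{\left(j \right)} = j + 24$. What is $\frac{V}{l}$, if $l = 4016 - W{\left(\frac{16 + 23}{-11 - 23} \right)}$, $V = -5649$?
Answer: $- \frac{192066}{135767} \approx -1.4147$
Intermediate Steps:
$W{\left(j \right)} = 24 + j$
$l = \frac{135767}{34}$ ($l = 4016 - \left(24 + \frac{16 + 23}{-11 - 23}\right) = 4016 - \left(24 + \frac{39}{-34}\right) = 4016 - \left(24 + 39 \left(- \frac{1}{34}\right)\right) = 4016 - \left(24 - \frac{39}{34}\right) = 4016 - \frac{777}{34} = \frac{135767}{34} \approx 3993.1$)
$\frac{V}{l} = - \frac{5649}{\frac{135767}{34}} = \left(-5649\right) \frac{34}{135767} = - \frac{192066}{135767}$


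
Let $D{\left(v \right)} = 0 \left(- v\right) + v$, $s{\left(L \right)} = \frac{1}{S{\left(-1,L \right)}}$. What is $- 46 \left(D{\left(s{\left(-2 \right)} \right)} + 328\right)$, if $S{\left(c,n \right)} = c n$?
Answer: $-15111$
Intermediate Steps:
$s{\left(L \right)} = - \frac{1}{L}$ ($s{\left(L \right)} = \frac{1}{\left(-1\right) L} = - \frac{1}{L}$)
$D{\left(v \right)} = v$ ($D{\left(v \right)} = 0 + v = v$)
$- 46 \left(D{\left(s{\left(-2 \right)} \right)} + 328\right) = - 46 \left(- \frac{1}{-2} + 328\right) = - 46 \left(\left(-1\right) \left(- \frac{1}{2}\right) + 328\right) = - 46 \left(\frac{1}{2} + 328\right) = \left(-46\right) \frac{657}{2} = -15111$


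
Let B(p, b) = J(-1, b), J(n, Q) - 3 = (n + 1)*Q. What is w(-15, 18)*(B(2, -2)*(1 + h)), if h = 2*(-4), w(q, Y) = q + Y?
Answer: -63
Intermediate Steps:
w(q, Y) = Y + q
h = -8
J(n, Q) = 3 + Q*(1 + n) (J(n, Q) = 3 + (n + 1)*Q = 3 + (1 + n)*Q = 3 + Q*(1 + n))
B(p, b) = 3 (B(p, b) = 3 + b + b*(-1) = 3 + b - b = 3)
w(-15, 18)*(B(2, -2)*(1 + h)) = (18 - 15)*(3*(1 - 8)) = 3*(3*(-7)) = 3*(-21) = -63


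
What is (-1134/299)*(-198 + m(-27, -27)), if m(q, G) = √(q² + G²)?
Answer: 224532/299 - 30618*√2/299 ≈ 606.13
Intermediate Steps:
m(q, G) = √(G² + q²)
(-1134/299)*(-198 + m(-27, -27)) = (-1134/299)*(-198 + √((-27)² + (-27)²)) = (-1134*1/299)*(-198 + √(729 + 729)) = -1134*(-198 + √1458)/299 = -1134*(-198 + 27*√2)/299 = 224532/299 - 30618*√2/299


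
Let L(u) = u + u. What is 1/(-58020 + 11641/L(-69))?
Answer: -138/8018401 ≈ -1.7210e-5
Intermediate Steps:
L(u) = 2*u
1/(-58020 + 11641/L(-69)) = 1/(-58020 + 11641/((2*(-69)))) = 1/(-58020 + 11641/(-138)) = 1/(-58020 + 11641*(-1/138)) = 1/(-58020 - 11641/138) = 1/(-8018401/138) = -138/8018401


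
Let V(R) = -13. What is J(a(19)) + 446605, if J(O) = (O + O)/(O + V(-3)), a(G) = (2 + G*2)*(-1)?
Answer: 23670145/53 ≈ 4.4661e+5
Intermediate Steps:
a(G) = -2 - 2*G (a(G) = (2 + 2*G)*(-1) = -2 - 2*G)
J(O) = 2*O/(-13 + O) (J(O) = (O + O)/(O - 13) = (2*O)/(-13 + O) = 2*O/(-13 + O))
J(a(19)) + 446605 = 2*(-2 - 2*19)/(-13 + (-2 - 2*19)) + 446605 = 2*(-2 - 38)/(-13 + (-2 - 38)) + 446605 = 2*(-40)/(-13 - 40) + 446605 = 2*(-40)/(-53) + 446605 = 2*(-40)*(-1/53) + 446605 = 80/53 + 446605 = 23670145/53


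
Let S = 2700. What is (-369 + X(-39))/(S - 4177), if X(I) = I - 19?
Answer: 61/211 ≈ 0.28910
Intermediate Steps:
X(I) = -19 + I
(-369 + X(-39))/(S - 4177) = (-369 + (-19 - 39))/(2700 - 4177) = (-369 - 58)/(-1477) = -427*(-1/1477) = 61/211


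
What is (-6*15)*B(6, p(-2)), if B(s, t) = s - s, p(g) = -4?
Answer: 0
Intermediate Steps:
B(s, t) = 0
(-6*15)*B(6, p(-2)) = -6*15*0 = -90*0 = 0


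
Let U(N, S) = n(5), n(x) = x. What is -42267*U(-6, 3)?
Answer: -211335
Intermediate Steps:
U(N, S) = 5
-42267*U(-6, 3) = -42267*5 = -211335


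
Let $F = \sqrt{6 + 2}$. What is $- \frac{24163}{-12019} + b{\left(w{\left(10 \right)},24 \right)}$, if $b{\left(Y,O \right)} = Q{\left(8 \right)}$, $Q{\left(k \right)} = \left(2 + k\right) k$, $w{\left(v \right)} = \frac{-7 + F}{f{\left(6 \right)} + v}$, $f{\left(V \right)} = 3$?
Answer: $\frac{985683}{12019} \approx 82.01$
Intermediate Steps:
$F = 2 \sqrt{2}$ ($F = \sqrt{8} = 2 \sqrt{2} \approx 2.8284$)
$w{\left(v \right)} = \frac{-7 + 2 \sqrt{2}}{3 + v}$
$Q{\left(k \right)} = k \left(2 + k\right)$
$b{\left(Y,O \right)} = 80$ ($b{\left(Y,O \right)} = 8 \left(2 + 8\right) = 8 \cdot 10 = 80$)
$- \frac{24163}{-12019} + b{\left(w{\left(10 \right)},24 \right)} = - \frac{24163}{-12019} + 80 = \left(-24163\right) \left(- \frac{1}{12019}\right) + 80 = \frac{24163}{12019} + 80 = \frac{985683}{12019}$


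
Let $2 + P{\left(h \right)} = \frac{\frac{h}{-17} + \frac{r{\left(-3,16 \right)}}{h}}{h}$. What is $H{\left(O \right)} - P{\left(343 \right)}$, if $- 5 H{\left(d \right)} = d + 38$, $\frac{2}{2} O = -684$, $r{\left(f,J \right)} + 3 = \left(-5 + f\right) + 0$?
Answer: $\frac{1312610828}{10000165} \approx 131.26$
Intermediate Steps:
$r{\left(f,J \right)} = -8 + f$ ($r{\left(f,J \right)} = -3 + \left(\left(-5 + f\right) + 0\right) = -3 + \left(-5 + f\right) = -8 + f$)
$O = -684$
$H{\left(d \right)} = - \frac{38}{5} - \frac{d}{5}$ ($H{\left(d \right)} = - \frac{d + 38}{5} = - \frac{38 + d}{5} = - \frac{38}{5} - \frac{d}{5}$)
$P{\left(h \right)} = -2 + \frac{- \frac{11}{h} - \frac{h}{17}}{h}$ ($P{\left(h \right)} = -2 + \frac{\frac{h}{-17} + \frac{-8 - 3}{h}}{h} = -2 + \frac{h \left(- \frac{1}{17}\right) - \frac{11}{h}}{h} = -2 + \frac{- \frac{h}{17} - \frac{11}{h}}{h} = -2 + \frac{- \frac{11}{h} - \frac{h}{17}}{h}$)
$H{\left(O \right)} - P{\left(343 \right)} = \left(- \frac{38}{5} - - \frac{684}{5}\right) - \left(- \frac{35}{17} - \frac{11}{117649}\right) = \left(- \frac{38}{5} + \frac{684}{5}\right) - \left(- \frac{35}{17} - \frac{11}{117649}\right) = \frac{646}{5} - \left(- \frac{35}{17} - \frac{11}{117649}\right) = \frac{646}{5} - - \frac{4117902}{2000033} = \frac{646}{5} + \frac{4117902}{2000033} = \frac{1312610828}{10000165}$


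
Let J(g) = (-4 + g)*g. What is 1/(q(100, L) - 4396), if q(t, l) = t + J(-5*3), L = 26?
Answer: -1/4011 ≈ -0.00024931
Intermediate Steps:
J(g) = g*(-4 + g)
q(t, l) = 285 + t (q(t, l) = t + (-5*3)*(-4 - 5*3) = t - 15*(-4 - 15) = t - 15*(-19) = t + 285 = 285 + t)
1/(q(100, L) - 4396) = 1/((285 + 100) - 4396) = 1/(385 - 4396) = 1/(-4011) = -1/4011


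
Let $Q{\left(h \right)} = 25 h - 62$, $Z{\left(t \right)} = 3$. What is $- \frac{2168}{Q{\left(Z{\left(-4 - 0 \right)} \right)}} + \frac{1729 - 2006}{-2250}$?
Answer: $- \frac{4874399}{29250} \approx -166.65$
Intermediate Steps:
$Q{\left(h \right)} = -62 + 25 h$
$- \frac{2168}{Q{\left(Z{\left(-4 - 0 \right)} \right)}} + \frac{1729 - 2006}{-2250} = - \frac{2168}{-62 + 25 \cdot 3} + \frac{1729 - 2006}{-2250} = - \frac{2168}{-62 + 75} + \left(1729 - 2006\right) \left(- \frac{1}{2250}\right) = - \frac{2168}{13} - - \frac{277}{2250} = \left(-2168\right) \frac{1}{13} + \frac{277}{2250} = - \frac{2168}{13} + \frac{277}{2250} = - \frac{4874399}{29250}$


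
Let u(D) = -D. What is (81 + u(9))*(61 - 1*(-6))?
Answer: 4824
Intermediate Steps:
(81 + u(9))*(61 - 1*(-6)) = (81 - 1*9)*(61 - 1*(-6)) = (81 - 9)*(61 + 6) = 72*67 = 4824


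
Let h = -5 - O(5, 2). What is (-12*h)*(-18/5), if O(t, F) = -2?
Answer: -648/5 ≈ -129.60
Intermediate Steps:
h = -3 (h = -5 - 1*(-2) = -5 + 2 = -3)
(-12*h)*(-18/5) = (-12*(-3))*(-18/5) = 36*(-18*⅕) = 36*(-18/5) = -648/5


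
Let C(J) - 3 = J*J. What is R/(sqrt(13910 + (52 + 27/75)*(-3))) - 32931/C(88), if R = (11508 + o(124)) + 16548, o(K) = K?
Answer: -32931/7747 + 140900*sqrt(343823)/343823 ≈ 236.04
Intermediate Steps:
C(J) = 3 + J**2 (C(J) = 3 + J*J = 3 + J**2)
R = 28180 (R = (11508 + 124) + 16548 = 11632 + 16548 = 28180)
R/(sqrt(13910 + (52 + 27/75)*(-3))) - 32931/C(88) = 28180/(sqrt(13910 + (52 + 27/75)*(-3))) - 32931/(3 + 88**2) = 28180/(sqrt(13910 + (52 + 27*(1/75))*(-3))) - 32931/(3 + 7744) = 28180/(sqrt(13910 + (52 + 9/25)*(-3))) - 32931/7747 = 28180/(sqrt(13910 + (1309/25)*(-3))) - 32931*1/7747 = 28180/(sqrt(13910 - 3927/25)) - 32931/7747 = 28180/(sqrt(343823/25)) - 32931/7747 = 28180/((sqrt(343823)/5)) - 32931/7747 = 28180*(5*sqrt(343823)/343823) - 32931/7747 = 140900*sqrt(343823)/343823 - 32931/7747 = -32931/7747 + 140900*sqrt(343823)/343823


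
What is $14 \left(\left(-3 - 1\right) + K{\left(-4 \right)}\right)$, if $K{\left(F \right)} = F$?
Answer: $-112$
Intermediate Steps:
$14 \left(\left(-3 - 1\right) + K{\left(-4 \right)}\right) = 14 \left(\left(-3 - 1\right) - 4\right) = 14 \left(-4 - 4\right) = 14 \left(-8\right) = -112$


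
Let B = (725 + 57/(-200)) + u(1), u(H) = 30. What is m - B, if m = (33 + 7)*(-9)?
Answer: -222943/200 ≈ -1114.7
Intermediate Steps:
m = -360 (m = 40*(-9) = -360)
B = 150943/200 (B = (725 + 57/(-200)) + 30 = (725 + 57*(-1/200)) + 30 = (725 - 57/200) + 30 = 144943/200 + 30 = 150943/200 ≈ 754.71)
m - B = -360 - 1*150943/200 = -360 - 150943/200 = -222943/200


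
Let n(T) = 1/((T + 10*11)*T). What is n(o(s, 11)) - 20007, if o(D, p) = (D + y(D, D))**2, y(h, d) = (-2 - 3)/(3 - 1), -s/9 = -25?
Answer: -786295739721359/39301031625 ≈ -20007.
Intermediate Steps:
s = 225 (s = -9*(-25) = 225)
y(h, d) = -5/2
o(D, p) = (-5/2 + D)**2 (o(D, p) = (D - 5/2)**2 = (-5/2 + D)**2)
n(T) = 1/(T*(110 + T)) (n(T) = 1/((T + 110)*T) = 1/((110 + T)*T) = 1/(T*(110 + T)))
n(o(s, 11)) - 20007 = 1/((((-5 + 2*225)**2/4))*(110 + (-5 + 2*225)**2/4)) - 20007 = 1/((((-5 + 450)**2/4))*(110 + (-5 + 450)**2/4)) - 20007 = 1/((((1/4)*445**2))*(110 + (1/4)*445**2)) - 20007 = 1/((((1/4)*198025))*(110 + (1/4)*198025)) - 20007 = 1/((198025/4)*(110 + 198025/4)) - 20007 = 4/(198025*(198465/4)) - 20007 = (4/198025)*(4/198465) - 20007 = 16/39301031625 - 20007 = -786295739721359/39301031625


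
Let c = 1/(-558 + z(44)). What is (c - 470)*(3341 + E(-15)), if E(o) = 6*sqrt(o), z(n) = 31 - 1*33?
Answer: -879354541/560 - 789603*I*sqrt(15)/280 ≈ -1.5703e+6 - 10922.0*I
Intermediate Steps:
z(n) = -2 (z(n) = 31 - 33 = -2)
c = -1/560 (c = 1/(-558 - 2) = 1/(-560) = -1/560 ≈ -0.0017857)
(c - 470)*(3341 + E(-15)) = (-1/560 - 470)*(3341 + 6*sqrt(-15)) = -263201*(3341 + 6*(I*sqrt(15)))/560 = -263201*(3341 + 6*I*sqrt(15))/560 = -879354541/560 - 789603*I*sqrt(15)/280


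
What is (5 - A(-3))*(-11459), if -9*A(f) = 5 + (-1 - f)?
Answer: -595868/9 ≈ -66208.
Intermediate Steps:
A(f) = -4/9 + f/9 (A(f) = -(5 + (-1 - f))/9 = -(4 - f)/9 = -4/9 + f/9)
(5 - A(-3))*(-11459) = (5 - (-4/9 + (⅑)*(-3)))*(-11459) = (5 - (-4/9 - ⅓))*(-11459) = (5 - 1*(-7/9))*(-11459) = (5 + 7/9)*(-11459) = (52/9)*(-11459) = -595868/9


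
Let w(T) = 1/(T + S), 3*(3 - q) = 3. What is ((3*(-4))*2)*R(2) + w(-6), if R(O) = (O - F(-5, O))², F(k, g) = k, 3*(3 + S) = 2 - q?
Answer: -10585/9 ≈ -1176.1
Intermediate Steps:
q = 2 (q = 3 - ⅓*3 = 3 - 1 = 2)
S = -3 (S = -3 + (2 - 1*2)/3 = -3 + (2 - 2)/3 = -3 + (⅓)*0 = -3 + 0 = -3)
w(T) = 1/(-3 + T) (w(T) = 1/(T - 3) = 1/(-3 + T))
R(O) = (5 + O)² (R(O) = (O - 1*(-5))² = (O + 5)² = (5 + O)²)
((3*(-4))*2)*R(2) + w(-6) = ((3*(-4))*2)*(5 + 2)² + 1/(-3 - 6) = -12*2*7² + 1/(-9) = -24*49 - ⅑ = -1176 - ⅑ = -10585/9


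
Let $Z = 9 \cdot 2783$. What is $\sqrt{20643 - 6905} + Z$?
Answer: $25047 + \sqrt{13738} \approx 25164.0$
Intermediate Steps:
$Z = 25047$
$\sqrt{20643 - 6905} + Z = \sqrt{20643 - 6905} + 25047 = \sqrt{13738} + 25047 = 25047 + \sqrt{13738}$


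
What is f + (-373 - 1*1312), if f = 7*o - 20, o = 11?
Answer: -1628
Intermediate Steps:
f = 57 (f = 7*11 - 20 = 77 - 20 = 57)
f + (-373 - 1*1312) = 57 + (-373 - 1*1312) = 57 + (-373 - 1312) = 57 - 1685 = -1628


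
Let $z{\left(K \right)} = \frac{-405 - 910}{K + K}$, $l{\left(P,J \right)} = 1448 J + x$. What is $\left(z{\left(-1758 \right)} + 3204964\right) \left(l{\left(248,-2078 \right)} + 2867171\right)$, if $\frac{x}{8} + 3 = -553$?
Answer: $- \frac{1647713964591319}{3516} \approx -4.6863 \cdot 10^{11}$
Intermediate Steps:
$x = -4448$ ($x = -24 + 8 \left(-553\right) = -24 - 4424 = -4448$)
$l{\left(P,J \right)} = -4448 + 1448 J$ ($l{\left(P,J \right)} = 1448 J - 4448 = -4448 + 1448 J$)
$z{\left(K \right)} = - \frac{1315}{2 K}$
$\left(z{\left(-1758 \right)} + 3204964\right) \left(l{\left(248,-2078 \right)} + 2867171\right) = \left(- \frac{1315}{2 \left(-1758\right)} + 3204964\right) \left(\left(-4448 + 1448 \left(-2078\right)\right) + 2867171\right) = \left(\left(- \frac{1315}{2}\right) \left(- \frac{1}{1758}\right) + 3204964\right) \left(\left(-4448 - 3008944\right) + 2867171\right) = \left(\frac{1315}{3516} + 3204964\right) \left(-3013392 + 2867171\right) = \frac{11268654739}{3516} \left(-146221\right) = - \frac{1647713964591319}{3516}$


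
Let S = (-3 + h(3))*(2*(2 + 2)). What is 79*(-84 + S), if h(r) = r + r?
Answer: -4740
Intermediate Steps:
h(r) = 2*r
S = 24 (S = (-3 + 2*3)*(2*(2 + 2)) = (-3 + 6)*(2*4) = 3*8 = 24)
79*(-84 + S) = 79*(-84 + 24) = 79*(-60) = -4740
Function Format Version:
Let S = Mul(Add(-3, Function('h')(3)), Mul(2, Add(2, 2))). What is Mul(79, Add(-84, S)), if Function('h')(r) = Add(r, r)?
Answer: -4740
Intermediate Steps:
Function('h')(r) = Mul(2, r)
S = 24 (S = Mul(Add(-3, Mul(2, 3)), Mul(2, Add(2, 2))) = Mul(Add(-3, 6), Mul(2, 4)) = Mul(3, 8) = 24)
Mul(79, Add(-84, S)) = Mul(79, Add(-84, 24)) = Mul(79, -60) = -4740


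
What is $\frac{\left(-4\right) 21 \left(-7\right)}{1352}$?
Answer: $\frac{147}{338} \approx 0.43491$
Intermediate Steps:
$\frac{\left(-4\right) 21 \left(-7\right)}{1352} = \left(-84\right) \left(-7\right) \frac{1}{1352} = 588 \cdot \frac{1}{1352} = \frac{147}{338}$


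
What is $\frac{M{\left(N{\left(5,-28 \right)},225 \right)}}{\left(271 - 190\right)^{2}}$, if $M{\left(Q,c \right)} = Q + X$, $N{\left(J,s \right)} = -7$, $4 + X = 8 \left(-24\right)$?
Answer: $- \frac{203}{6561} \approx -0.03094$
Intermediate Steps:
$X = -196$ ($X = -4 + 8 \left(-24\right) = -4 - 192 = -196$)
$M{\left(Q,c \right)} = -196 + Q$ ($M{\left(Q,c \right)} = Q - 196 = -196 + Q$)
$\frac{M{\left(N{\left(5,-28 \right)},225 \right)}}{\left(271 - 190\right)^{2}} = \frac{-196 - 7}{\left(271 - 190\right)^{2}} = - \frac{203}{81^{2}} = - \frac{203}{6561}$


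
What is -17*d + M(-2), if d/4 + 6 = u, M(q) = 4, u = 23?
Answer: -1152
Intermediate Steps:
d = 68 (d = -24 + 4*23 = -24 + 92 = 68)
-17*d + M(-2) = -17*68 + 4 = -1156 + 4 = -1152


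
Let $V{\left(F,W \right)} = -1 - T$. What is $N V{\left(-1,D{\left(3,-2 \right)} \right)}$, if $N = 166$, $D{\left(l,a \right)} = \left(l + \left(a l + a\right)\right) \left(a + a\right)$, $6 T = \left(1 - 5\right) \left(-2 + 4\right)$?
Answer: $\frac{166}{3} \approx 55.333$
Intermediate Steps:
$T = - \frac{4}{3}$ ($T = \frac{\left(1 - 5\right) \left(-2 + 4\right)}{6} = \frac{\left(-4\right) 2}{6} = \frac{1}{6} \left(-8\right) = - \frac{4}{3} \approx -1.3333$)
$D{\left(l,a \right)} = 2 a \left(a + l + a l\right)$ ($D{\left(l,a \right)} = \left(l + \left(a + a l\right)\right) 2 a = \left(a + l + a l\right) 2 a = 2 a \left(a + l + a l\right)$)
$V{\left(F,W \right)} = \frac{1}{3}$ ($V{\left(F,W \right)} = -1 - - \frac{4}{3} = -1 + \frac{4}{3} = \frac{1}{3}$)
$N V{\left(-1,D{\left(3,-2 \right)} \right)} = 166 \cdot \frac{1}{3} = \frac{166}{3}$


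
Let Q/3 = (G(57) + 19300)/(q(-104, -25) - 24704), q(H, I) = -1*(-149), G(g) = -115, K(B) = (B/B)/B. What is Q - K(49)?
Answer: -189650/80213 ≈ -2.3643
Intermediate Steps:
K(B) = 1/B
q(H, I) = 149
Q = -3837/1637 (Q = 3*((-115 + 19300)/(149 - 24704)) = 3*(19185/(-24555)) = 3*(19185*(-1/24555)) = 3*(-1279/1637) = -3837/1637 ≈ -2.3439)
Q - K(49) = -3837/1637 - 1/49 = -189650/80213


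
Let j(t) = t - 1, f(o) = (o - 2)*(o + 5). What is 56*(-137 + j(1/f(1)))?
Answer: -23212/3 ≈ -7737.3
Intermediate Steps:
f(o) = (-2 + o)*(5 + o)
j(t) = -1 + t
56*(-137 + j(1/f(1))) = 56*(-137 + (-1 + 1/(-10 + 1² + 3*1))) = 56*(-137 + (-1 + 1/(-10 + 1 + 3))) = 56*(-137 + (-1 + 1/(-6))) = 56*(-137 + (-1 - ⅙)) = 56*(-137 - 7/6) = 56*(-829/6) = -23212/3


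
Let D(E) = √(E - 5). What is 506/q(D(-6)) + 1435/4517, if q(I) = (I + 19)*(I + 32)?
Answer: 13891363/12602430 - 187*I*√11/2790 ≈ 1.1023 - 0.2223*I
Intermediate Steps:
D(E) = √(-5 + E)
q(I) = (19 + I)*(32 + I)
506/q(D(-6)) + 1435/4517 = 506/(608 + (√(-5 - 6))² + 51*√(-5 - 6)) + 1435/4517 = 506/(608 + (√(-11))² + 51*√(-11)) + 1435*(1/4517) = 506/(608 + (I*√11)² + 51*(I*√11)) + 1435/4517 = 506/(608 - 11 + 51*I*√11) + 1435/4517 = 506/(597 + 51*I*√11) + 1435/4517 = 1435/4517 + 506/(597 + 51*I*√11)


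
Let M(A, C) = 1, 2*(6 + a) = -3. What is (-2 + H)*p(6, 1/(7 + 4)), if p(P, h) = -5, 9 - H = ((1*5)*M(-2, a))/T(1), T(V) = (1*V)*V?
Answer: -10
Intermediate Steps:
a = -15/2 (a = -6 + (1/2)*(-3) = -6 - 3/2 = -15/2 ≈ -7.5000)
T(V) = V**2 (T(V) = V*V = V**2)
H = 4 (H = 9 - (1*5)*1/(1**2) = 9 - 5*1/1 = 9 - 5 = 4)
(-2 + H)*p(6, 1/(7 + 4)) = (-2 + 4)*(-5) = 2*(-5) = -10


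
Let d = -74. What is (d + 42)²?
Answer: 1024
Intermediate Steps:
(d + 42)² = (-74 + 42)² = (-32)² = 1024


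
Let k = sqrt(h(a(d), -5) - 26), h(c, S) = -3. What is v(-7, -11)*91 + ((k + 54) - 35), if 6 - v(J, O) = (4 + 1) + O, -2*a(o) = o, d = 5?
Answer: 1111 + I*sqrt(29) ≈ 1111.0 + 5.3852*I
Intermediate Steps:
a(o) = -o/2
v(J, O) = 1 - O (v(J, O) = 6 - ((4 + 1) + O) = 6 - (5 + O) = 6 + (-5 - O) = 1 - O)
k = I*sqrt(29) (k = sqrt(-3 - 26) = sqrt(-29) = I*sqrt(29) ≈ 5.3852*I)
v(-7, -11)*91 + ((k + 54) - 35) = (1 - 1*(-11))*91 + ((I*sqrt(29) + 54) - 35) = (1 + 11)*91 + ((54 + I*sqrt(29)) - 35) = 12*91 + (19 + I*sqrt(29)) = 1092 + (19 + I*sqrt(29)) = 1111 + I*sqrt(29)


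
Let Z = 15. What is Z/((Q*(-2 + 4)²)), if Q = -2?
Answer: -15/8 ≈ -1.8750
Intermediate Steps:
Z/((Q*(-2 + 4)²)) = 15/((-2*(-2 + 4)²)) = 15/((-2*2²)) = 15/((-2*4)) = 15/(-8) = 15*(-⅛) = -15/8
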